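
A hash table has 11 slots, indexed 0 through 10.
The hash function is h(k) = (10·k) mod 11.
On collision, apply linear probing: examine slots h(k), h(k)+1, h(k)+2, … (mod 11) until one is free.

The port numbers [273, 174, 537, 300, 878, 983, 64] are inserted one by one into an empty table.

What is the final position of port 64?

6

273 hashes to 2; slot 2 is free => place at 2.
174 hashes to 2; 2 taken => place at 3.
537 hashes to 2; 2,3 taken => place at 4.
300 hashes to 8; slot 8 is free => place at 8.
878 hashes to 2; 2,3,4 taken => place at 5.
983 hashes to 7; slot 7 is free => place at 7.
64 hashes to 2; 2,3,4,5 taken => place at 6.
Table: [-, -, 273, 174, 537, 878, 64, 983, 300, -, -]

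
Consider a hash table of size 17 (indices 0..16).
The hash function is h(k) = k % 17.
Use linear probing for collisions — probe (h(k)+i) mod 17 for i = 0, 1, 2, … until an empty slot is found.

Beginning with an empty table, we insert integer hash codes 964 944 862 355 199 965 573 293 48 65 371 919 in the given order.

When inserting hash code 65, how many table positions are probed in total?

964: h=12 → slot 12
944: h=9 → slot 9
862: h=12, probe 12,13 → slot 13
355: h=15 → slot 15
199: h=12, probe 12,13,14 → slot 14
965: h=13, probe 13,14,15,16 → slot 16
573: h=12, probe 12,13,14,15,16,0 → slot 0
293: h=4 → slot 4
48: h=14, probe 14,15,16,0,1 → slot 1
65: h=14, probe 14,15,16,0,1,2 → slot 2
371: h=14, probe 14,15,16,0,1,2,3 → slot 3
919: h=1, probe 1,2,3,4,5 → slot 5
Table: [573, 48, 65, 371, 293, 919, -, -, -, 944, -, -, 964, 862, 199, 355, 965]

6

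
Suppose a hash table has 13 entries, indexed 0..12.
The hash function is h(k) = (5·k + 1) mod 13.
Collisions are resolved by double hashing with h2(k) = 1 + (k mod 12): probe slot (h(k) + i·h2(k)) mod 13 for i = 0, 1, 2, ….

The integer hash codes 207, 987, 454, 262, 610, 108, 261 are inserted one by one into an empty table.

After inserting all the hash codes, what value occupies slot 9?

207 hashes to 9; slot 9 is free => place at 9.
987 hashes to 9, h2=4; 9 taken => place at 0.
454 hashes to 9, h2=11; 9 taken => place at 7.
262 hashes to 11; slot 11 is free => place at 11.
610 hashes to 9, h2=11; 9,7 taken => place at 5.
108 hashes to 8; slot 8 is free => place at 8.
261 hashes to 6; slot 6 is free => place at 6.
Table: [987, ∅, ∅, ∅, ∅, 610, 261, 454, 108, 207, ∅, 262, ∅]

207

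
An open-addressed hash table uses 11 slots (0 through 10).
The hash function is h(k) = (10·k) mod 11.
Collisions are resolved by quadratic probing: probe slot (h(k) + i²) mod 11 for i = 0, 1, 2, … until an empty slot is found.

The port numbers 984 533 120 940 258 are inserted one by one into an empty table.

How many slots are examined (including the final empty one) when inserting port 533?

2

984: h=6 => slot 6
533: h=6, probe 6,7 => slot 7
120: h=1 => slot 1
940: h=6, probe 6,7,10 => slot 10
258: h=6, probe 6,7,10,4 => slot 4
Table: [∅, 120, ∅, ∅, 258, ∅, 984, 533, ∅, ∅, 940]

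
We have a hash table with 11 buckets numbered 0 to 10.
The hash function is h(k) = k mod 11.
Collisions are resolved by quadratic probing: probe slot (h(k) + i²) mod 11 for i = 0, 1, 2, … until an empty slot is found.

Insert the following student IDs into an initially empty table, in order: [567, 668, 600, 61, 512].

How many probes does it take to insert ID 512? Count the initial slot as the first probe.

Insert 567: h=6, slot 6 empty -> index 6.
Insert 668: h=8, slot 8 empty -> index 8.
Insert 600: h=6, slot 6 occupied -> index 7.
Insert 61: h=6, slots 6,7 occupied -> index 10.
Insert 512: h=6, slots 6,7,10 occupied -> index 4.
Table: [., ., ., ., 512, ., 567, 600, 668, ., 61]

4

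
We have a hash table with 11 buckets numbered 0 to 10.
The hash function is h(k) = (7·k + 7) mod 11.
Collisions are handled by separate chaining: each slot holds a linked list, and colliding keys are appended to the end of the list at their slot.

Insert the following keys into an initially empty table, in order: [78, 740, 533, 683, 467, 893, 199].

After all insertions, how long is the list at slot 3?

3

78 → bucket 3
740 → bucket 6
533 → bucket 9
683 → bucket 3 (collision)
467 → bucket 9 (collision)
893 → bucket 10
199 → bucket 3 (collision)
Final buckets:
0: —
1: —
2: —
3: 78 -> 683 -> 199
4: —
5: —
6: 740
7: —
8: —
9: 533 -> 467
10: 893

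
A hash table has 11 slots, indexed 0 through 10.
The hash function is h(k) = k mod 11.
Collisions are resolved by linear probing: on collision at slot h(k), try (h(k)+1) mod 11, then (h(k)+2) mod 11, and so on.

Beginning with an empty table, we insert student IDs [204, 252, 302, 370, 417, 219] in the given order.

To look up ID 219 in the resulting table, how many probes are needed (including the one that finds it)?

3

Insert 204: h=6, slot 6 empty -> index 6.
Insert 252: h=10, slot 10 empty -> index 10.
Insert 302: h=5, slot 5 empty -> index 5.
Insert 370: h=7, slot 7 empty -> index 7.
Insert 417: h=10, slot 10 occupied -> index 0.
Insert 219: h=10, slots 10,0 occupied -> index 1.
Table: [417, 219, _, _, _, 302, 204, 370, _, _, 252]
Lookup 219: h=10, probe 10,0,1 → found at 1.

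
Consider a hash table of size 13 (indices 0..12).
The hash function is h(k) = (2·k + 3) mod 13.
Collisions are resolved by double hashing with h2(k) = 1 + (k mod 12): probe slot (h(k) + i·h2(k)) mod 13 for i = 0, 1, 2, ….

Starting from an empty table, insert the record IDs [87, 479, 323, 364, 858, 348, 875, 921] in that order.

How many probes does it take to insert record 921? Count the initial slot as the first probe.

87 hashes to 8; slot 8 is free -> place at 8.
479 hashes to 12; slot 12 is free -> place at 12.
323 hashes to 12, h2=12; 12 taken -> place at 11.
364 hashes to 3; slot 3 is free -> place at 3.
858 hashes to 3, h2=7; 3 taken -> place at 10.
348 hashes to 10, h2=1; 10,11,12 taken -> place at 0.
875 hashes to 11, h2=12; 11,10 taken -> place at 9.
921 hashes to 12, h2=10; 12,9 taken -> place at 6.
Table: [348, ∅, ∅, 364, ∅, ∅, 921, ∅, 87, 875, 858, 323, 479]

3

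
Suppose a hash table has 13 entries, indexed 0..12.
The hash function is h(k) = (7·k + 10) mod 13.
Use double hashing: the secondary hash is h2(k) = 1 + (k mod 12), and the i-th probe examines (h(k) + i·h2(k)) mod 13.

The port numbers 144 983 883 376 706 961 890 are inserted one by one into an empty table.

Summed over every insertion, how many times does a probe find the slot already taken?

144: h=4 -> slot 4
983: h=1 -> slot 1
883: h=3 -> slot 3
376: h=3, h2=5, probe 3,8 -> slot 8
706: h=12 -> slot 12
961: h=3, h2=2, probe 3,5 -> slot 5
890: h=0 -> slot 0
Table: [890, 983, ∅, 883, 144, 961, ∅, ∅, 376, ∅, ∅, ∅, 706]

2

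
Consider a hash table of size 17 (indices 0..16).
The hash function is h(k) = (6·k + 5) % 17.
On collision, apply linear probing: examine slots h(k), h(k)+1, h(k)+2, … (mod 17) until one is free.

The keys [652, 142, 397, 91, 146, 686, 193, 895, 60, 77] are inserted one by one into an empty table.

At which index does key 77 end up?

Insert 652: h=7, slot 7 empty → index 7.
Insert 142: h=7, slot 7 occupied → index 8.
Insert 397: h=7, slots 7,8 occupied → index 9.
Insert 91: h=7, slots 7,8,9 occupied → index 10.
Insert 146: h=14, slot 14 empty → index 14.
Insert 686: h=7, slots 7,8,9,10 occupied → index 11.
Insert 193: h=7, slots 7,8,9,10,11 occupied → index 12.
Insert 895: h=3, slot 3 empty → index 3.
Insert 60: h=8, slots 8,9,10,11,12 occupied → index 13.
Insert 77: h=8, slots 8,9,10,11,12,13,14 occupied → index 15.
Table: [., ., ., 895, ., ., ., 652, 142, 397, 91, 686, 193, 60, 146, 77, .]

15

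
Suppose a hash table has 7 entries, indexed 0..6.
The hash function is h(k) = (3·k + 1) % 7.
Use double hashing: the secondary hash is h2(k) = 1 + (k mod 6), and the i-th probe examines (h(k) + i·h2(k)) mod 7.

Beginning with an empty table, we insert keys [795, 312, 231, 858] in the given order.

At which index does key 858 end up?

795 hashes to 6; slot 6 is free => place at 6.
312 hashes to 6, h2=1; 6 taken => place at 0.
231 hashes to 1; slot 1 is free => place at 1.
858 hashes to 6, h2=1; 6,0,1 taken => place at 2.
Table: [312, 231, 858, —, —, —, 795]

2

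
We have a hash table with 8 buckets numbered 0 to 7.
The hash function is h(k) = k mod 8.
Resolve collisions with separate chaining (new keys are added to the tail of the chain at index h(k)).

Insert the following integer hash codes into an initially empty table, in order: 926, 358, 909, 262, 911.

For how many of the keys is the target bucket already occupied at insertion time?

Insert 926: h=6, bucket 6 empty → new chain.
Insert 358: h=6, bucket 6 nonempty → append to chain.
Insert 909: h=5, bucket 5 empty → new chain.
Insert 262: h=6, bucket 6 nonempty → append to chain.
Insert 911: h=7, bucket 7 empty → new chain.
Final buckets:
0: -
1: -
2: -
3: -
4: -
5: 909
6: 926 -> 358 -> 262
7: 911

2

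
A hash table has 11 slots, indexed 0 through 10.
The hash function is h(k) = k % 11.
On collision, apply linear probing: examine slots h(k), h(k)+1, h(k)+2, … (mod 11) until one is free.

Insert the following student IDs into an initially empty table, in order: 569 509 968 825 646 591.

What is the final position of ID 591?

569: h=8 => slot 8
509: h=3 => slot 3
968: h=0 => slot 0
825: h=0, probe 0,1 => slot 1
646: h=8, probe 8,9 => slot 9
591: h=8, probe 8,9,10 => slot 10
Table: [968, 825, ∅, 509, ∅, ∅, ∅, ∅, 569, 646, 591]

10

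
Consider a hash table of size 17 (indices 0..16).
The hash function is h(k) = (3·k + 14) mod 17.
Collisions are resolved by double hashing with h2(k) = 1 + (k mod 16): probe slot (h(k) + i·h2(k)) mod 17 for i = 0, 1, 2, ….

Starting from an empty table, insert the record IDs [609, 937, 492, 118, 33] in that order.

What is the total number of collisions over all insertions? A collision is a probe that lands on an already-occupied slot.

609 hashes to 5; slot 5 is free => place at 5.
937 hashes to 3; slot 3 is free => place at 3.
492 hashes to 11; slot 11 is free => place at 11.
118 hashes to 11, h2=7; 11 taken => place at 1.
33 hashes to 11, h2=2; 11 taken => place at 13.
Table: [., 118, ., 937, ., 609, ., ., ., ., ., 492, ., 33, ., ., .]

2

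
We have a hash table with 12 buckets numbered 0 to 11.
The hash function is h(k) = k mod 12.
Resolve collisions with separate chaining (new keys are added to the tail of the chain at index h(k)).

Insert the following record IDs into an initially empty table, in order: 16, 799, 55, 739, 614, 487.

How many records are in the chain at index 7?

4

16 → bucket 4
799 → bucket 7
55 → bucket 7 (collision)
739 → bucket 7 (collision)
614 → bucket 2
487 → bucket 7 (collision)
Final buckets:
0: —
1: —
2: 614
3: —
4: 16
5: —
6: —
7: 799 -> 55 -> 739 -> 487
8: —
9: —
10: —
11: —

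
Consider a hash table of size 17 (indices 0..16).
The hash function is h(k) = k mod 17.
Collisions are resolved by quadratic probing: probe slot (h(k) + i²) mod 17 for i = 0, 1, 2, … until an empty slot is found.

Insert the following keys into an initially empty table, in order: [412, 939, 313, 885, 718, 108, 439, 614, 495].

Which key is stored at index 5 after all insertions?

412: h=4 -> slot 4
939: h=4, probe 4,5 -> slot 5
313: h=7 -> slot 7
885: h=1 -> slot 1
718: h=4, probe 4,5,8 -> slot 8
108: h=6 -> slot 6
439: h=14 -> slot 14
614: h=2 -> slot 2
495: h=2, probe 2,3 -> slot 3
Table: [∅, 885, 614, 495, 412, 939, 108, 313, 718, ∅, ∅, ∅, ∅, ∅, 439, ∅, ∅]

939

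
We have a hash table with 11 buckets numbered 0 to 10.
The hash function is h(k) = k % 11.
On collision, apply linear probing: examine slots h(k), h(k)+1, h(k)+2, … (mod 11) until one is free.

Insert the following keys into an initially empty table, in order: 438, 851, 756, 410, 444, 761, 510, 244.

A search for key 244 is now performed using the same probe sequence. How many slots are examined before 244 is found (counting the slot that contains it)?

Insert 438: h=9, slot 9 empty => index 9.
Insert 851: h=4, slot 4 empty => index 4.
Insert 756: h=8, slot 8 empty => index 8.
Insert 410: h=3, slot 3 empty => index 3.
Insert 444: h=4, slot 4 occupied => index 5.
Insert 761: h=2, slot 2 empty => index 2.
Insert 510: h=4, slots 4,5 occupied => index 6.
Insert 244: h=2, slots 2,3,4,5,6 occupied => index 7.
Table: [-, -, 761, 410, 851, 444, 510, 244, 756, 438, -]
Lookup 244: h=2, probe 2,3,4,5,6,7 → found at 7.

6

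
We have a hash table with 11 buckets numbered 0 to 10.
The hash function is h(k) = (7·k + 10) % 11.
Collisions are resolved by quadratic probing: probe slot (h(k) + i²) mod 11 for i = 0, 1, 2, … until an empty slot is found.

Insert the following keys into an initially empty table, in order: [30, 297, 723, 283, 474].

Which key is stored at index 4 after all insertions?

Insert 30: h=0, slot 0 empty => index 0.
Insert 297: h=10, slot 10 empty => index 10.
Insert 723: h=0, slot 0 occupied => index 1.
Insert 283: h=0, slots 0,1 occupied => index 4.
Insert 474: h=6, slot 6 empty => index 6.
Table: [30, 723, _, _, 283, _, 474, _, _, _, 297]

283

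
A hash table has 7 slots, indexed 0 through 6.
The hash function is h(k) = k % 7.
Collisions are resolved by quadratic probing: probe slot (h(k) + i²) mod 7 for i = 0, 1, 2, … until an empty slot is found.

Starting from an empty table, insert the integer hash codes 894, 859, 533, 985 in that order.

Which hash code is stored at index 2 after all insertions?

985

894 hashes to 5; slot 5 is free → place at 5.
859 hashes to 5; 5 taken → place at 6.
533 hashes to 1; slot 1 is free → place at 1.
985 hashes to 5; 5,6 taken → place at 2.
Table: [—, 533, 985, —, —, 894, 859]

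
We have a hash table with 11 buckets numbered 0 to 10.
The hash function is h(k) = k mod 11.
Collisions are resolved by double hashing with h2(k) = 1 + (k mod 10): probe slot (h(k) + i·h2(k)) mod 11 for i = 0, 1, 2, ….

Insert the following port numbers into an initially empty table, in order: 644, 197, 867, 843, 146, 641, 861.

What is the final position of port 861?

0

644: h=6 -> slot 6
197: h=10 -> slot 10
867: h=9 -> slot 9
843: h=7 -> slot 7
146: h=3 -> slot 3
641: h=3, h2=2, probe 3,5 -> slot 5
861: h=3, h2=2, probe 3,5,7,9,0 -> slot 0
Table: [861, _, _, 146, _, 641, 644, 843, _, 867, 197]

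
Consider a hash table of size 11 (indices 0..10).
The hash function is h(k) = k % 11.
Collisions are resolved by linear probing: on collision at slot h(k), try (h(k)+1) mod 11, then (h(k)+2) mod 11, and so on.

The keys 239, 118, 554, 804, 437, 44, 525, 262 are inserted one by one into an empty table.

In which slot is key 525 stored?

2

Insert 239: h=8, slot 8 empty => index 8.
Insert 118: h=8, slot 8 occupied => index 9.
Insert 554: h=4, slot 4 empty => index 4.
Insert 804: h=1, slot 1 empty => index 1.
Insert 437: h=8, slots 8,9 occupied => index 10.
Insert 44: h=0, slot 0 empty => index 0.
Insert 525: h=8, slots 8,9,10,0,1 occupied => index 2.
Insert 262: h=9, slots 9,10,0,1,2 occupied => index 3.
Table: [44, 804, 525, 262, 554, —, —, —, 239, 118, 437]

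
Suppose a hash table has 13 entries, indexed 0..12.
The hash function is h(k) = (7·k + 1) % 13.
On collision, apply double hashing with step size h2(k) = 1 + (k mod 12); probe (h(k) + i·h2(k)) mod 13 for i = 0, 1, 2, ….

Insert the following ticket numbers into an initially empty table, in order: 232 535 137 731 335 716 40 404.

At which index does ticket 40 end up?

232: h=0 => slot 0
535: h=2 => slot 2
137: h=11 => slot 11
731: h=9 => slot 9
335: h=6 => slot 6
716: h=8 => slot 8
40: h=8, h2=5, probe 8,0,5 => slot 5
404: h=8, h2=9, probe 8,4 => slot 4
Table: [232, _, 535, _, 404, 40, 335, _, 716, 731, _, 137, _]

5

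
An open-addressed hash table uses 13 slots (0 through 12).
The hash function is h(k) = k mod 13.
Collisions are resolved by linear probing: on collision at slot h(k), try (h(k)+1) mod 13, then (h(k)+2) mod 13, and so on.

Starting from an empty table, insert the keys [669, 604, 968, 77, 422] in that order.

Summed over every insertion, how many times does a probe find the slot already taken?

6

Insert 669: h=6, slot 6 empty → index 6.
Insert 604: h=6, slot 6 occupied → index 7.
Insert 968: h=6, slots 6,7 occupied → index 8.
Insert 77: h=12, slot 12 empty → index 12.
Insert 422: h=6, slots 6,7,8 occupied → index 9.
Table: [∅, ∅, ∅, ∅, ∅, ∅, 669, 604, 968, 422, ∅, ∅, 77]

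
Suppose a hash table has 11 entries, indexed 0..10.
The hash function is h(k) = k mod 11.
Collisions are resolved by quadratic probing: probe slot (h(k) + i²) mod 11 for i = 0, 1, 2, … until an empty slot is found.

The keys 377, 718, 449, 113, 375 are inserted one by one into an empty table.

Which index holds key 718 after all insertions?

4

377 hashes to 3; slot 3 is free → place at 3.
718 hashes to 3; 3 taken → place at 4.
449 hashes to 9; slot 9 is free → place at 9.
113 hashes to 3; 3,4 taken → place at 7.
375 hashes to 1; slot 1 is free → place at 1.
Table: [-, 375, -, 377, 718, -, -, 113, -, 449, -]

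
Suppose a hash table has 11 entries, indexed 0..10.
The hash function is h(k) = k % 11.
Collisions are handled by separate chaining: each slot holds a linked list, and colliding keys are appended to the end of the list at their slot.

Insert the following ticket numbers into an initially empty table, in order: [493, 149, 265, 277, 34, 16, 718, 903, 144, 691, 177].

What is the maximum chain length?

Insert 493: h=9, bucket 9 empty → new chain.
Insert 149: h=6, bucket 6 empty → new chain.
Insert 265: h=1, bucket 1 empty → new chain.
Insert 277: h=2, bucket 2 empty → new chain.
Insert 34: h=1, bucket 1 nonempty → append to chain.
Insert 16: h=5, bucket 5 empty → new chain.
Insert 718: h=3, bucket 3 empty → new chain.
Insert 903: h=1, bucket 1 nonempty → append to chain.
Insert 144: h=1, bucket 1 nonempty → append to chain.
Insert 691: h=9, bucket 9 nonempty → append to chain.
Insert 177: h=1, bucket 1 nonempty → append to chain.
Final buckets:
0: ∅
1: 265 -> 34 -> 903 -> 144 -> 177
2: 277
3: 718
4: ∅
5: 16
6: 149
7: ∅
8: ∅
9: 493 -> 691
10: ∅

5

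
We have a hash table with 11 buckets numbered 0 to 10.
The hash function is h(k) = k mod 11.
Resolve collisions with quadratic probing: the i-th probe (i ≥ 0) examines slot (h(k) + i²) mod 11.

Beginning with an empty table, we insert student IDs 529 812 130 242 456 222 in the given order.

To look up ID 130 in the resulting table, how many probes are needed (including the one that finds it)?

2

529: h=1 → slot 1
812: h=9 → slot 9
130: h=9, probe 9,10 → slot 10
242: h=0 → slot 0
456: h=5 → slot 5
222: h=2 → slot 2
Table: [242, 529, 222, -, -, 456, -, -, -, 812, 130]
Lookup 130: h=9, probe 9,10 → found at 10.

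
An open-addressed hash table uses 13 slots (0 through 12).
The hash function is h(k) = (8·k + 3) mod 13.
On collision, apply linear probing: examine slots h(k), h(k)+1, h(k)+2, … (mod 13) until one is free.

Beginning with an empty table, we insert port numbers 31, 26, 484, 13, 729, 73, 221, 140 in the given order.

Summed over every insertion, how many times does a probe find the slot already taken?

7

Insert 31: h=4, slot 4 empty => index 4.
Insert 26: h=3, slot 3 empty => index 3.
Insert 484: h=1, slot 1 empty => index 1.
Insert 13: h=3, slots 3,4 occupied => index 5.
Insert 729: h=11, slot 11 empty => index 11.
Insert 73: h=2, slot 2 empty => index 2.
Insert 221: h=3, slots 3,4,5 occupied => index 6.
Insert 140: h=5, slots 5,6 occupied => index 7.
Table: [∅, 484, 73, 26, 31, 13, 221, 140, ∅, ∅, ∅, 729, ∅]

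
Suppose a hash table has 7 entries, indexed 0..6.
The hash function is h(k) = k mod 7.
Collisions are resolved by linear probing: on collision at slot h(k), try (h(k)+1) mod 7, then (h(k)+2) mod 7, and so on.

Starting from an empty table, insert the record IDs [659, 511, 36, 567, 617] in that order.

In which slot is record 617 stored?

Insert 659: h=1, slot 1 empty => index 1.
Insert 511: h=0, slot 0 empty => index 0.
Insert 36: h=1, slot 1 occupied => index 2.
Insert 567: h=0, slots 0,1,2 occupied => index 3.
Insert 617: h=1, slots 1,2,3 occupied => index 4.
Table: [511, 659, 36, 567, 617, ∅, ∅]

4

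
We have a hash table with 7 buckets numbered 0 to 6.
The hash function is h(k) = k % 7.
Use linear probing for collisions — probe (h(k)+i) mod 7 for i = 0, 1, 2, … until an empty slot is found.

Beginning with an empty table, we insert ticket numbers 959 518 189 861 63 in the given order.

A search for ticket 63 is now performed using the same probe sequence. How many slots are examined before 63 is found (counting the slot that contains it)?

5

Insert 959: h=0, slot 0 empty -> index 0.
Insert 518: h=0, slot 0 occupied -> index 1.
Insert 189: h=0, slots 0,1 occupied -> index 2.
Insert 861: h=0, slots 0,1,2 occupied -> index 3.
Insert 63: h=0, slots 0,1,2,3 occupied -> index 4.
Table: [959, 518, 189, 861, 63, ., .]
Lookup 63: h=0, probe 0,1,2,3,4 → found at 4.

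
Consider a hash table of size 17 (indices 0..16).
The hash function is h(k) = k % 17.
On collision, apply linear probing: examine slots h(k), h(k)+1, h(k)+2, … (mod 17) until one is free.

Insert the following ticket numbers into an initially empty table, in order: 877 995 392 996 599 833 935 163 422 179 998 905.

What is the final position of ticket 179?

13

877: h=10 => slot 10
995: h=9 => slot 9
392: h=1 => slot 1
996: h=10, probe 10,11 => slot 11
599: h=4 => slot 4
833: h=0 => slot 0
935: h=0, probe 0,1,2 => slot 2
163: h=10, probe 10,11,12 => slot 12
422: h=14 => slot 14
179: h=9, probe 9,10,11,12,13 => slot 13
998: h=12, probe 12,13,14,15 => slot 15
905: h=4, probe 4,5 => slot 5
Table: [833, 392, 935, ∅, 599, 905, ∅, ∅, ∅, 995, 877, 996, 163, 179, 422, 998, ∅]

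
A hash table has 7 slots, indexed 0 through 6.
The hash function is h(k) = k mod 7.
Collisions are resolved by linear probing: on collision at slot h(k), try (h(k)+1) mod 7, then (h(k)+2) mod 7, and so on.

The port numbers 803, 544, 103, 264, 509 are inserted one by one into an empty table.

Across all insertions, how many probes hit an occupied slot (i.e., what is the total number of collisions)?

10

803: h=5 -> slot 5
544: h=5, probe 5,6 -> slot 6
103: h=5, probe 5,6,0 -> slot 0
264: h=5, probe 5,6,0,1 -> slot 1
509: h=5, probe 5,6,0,1,2 -> slot 2
Table: [103, 264, 509, -, -, 803, 544]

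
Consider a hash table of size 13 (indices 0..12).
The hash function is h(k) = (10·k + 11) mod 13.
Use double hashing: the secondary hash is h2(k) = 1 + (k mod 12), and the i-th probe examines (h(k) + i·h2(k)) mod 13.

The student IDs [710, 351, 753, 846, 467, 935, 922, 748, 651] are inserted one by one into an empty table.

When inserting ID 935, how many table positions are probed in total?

710: h=0 => slot 0
351: h=11 => slot 11
753: h=1 => slot 1
846: h=8 => slot 8
467: h=1, h2=12, probe 1,0,12 => slot 12
935: h=1, h2=12, probe 1,0,12,11,10 => slot 10
922: h=1, h2=11, probe 1,12,10,8,6 => slot 6
748: h=3 => slot 3
651: h=8, h2=4, probe 8,12,3,7 => slot 7
Table: [710, 753, -, 748, -, -, 922, 651, 846, -, 935, 351, 467]

5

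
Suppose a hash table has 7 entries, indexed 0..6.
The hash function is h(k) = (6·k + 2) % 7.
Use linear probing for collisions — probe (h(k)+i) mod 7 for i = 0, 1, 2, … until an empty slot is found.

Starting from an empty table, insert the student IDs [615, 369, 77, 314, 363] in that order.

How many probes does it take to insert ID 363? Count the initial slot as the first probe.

Insert 615: h=3, slot 3 empty → index 3.
Insert 369: h=4, slot 4 empty → index 4.
Insert 77: h=2, slot 2 empty → index 2.
Insert 314: h=3, slots 3,4 occupied → index 5.
Insert 363: h=3, slots 3,4,5 occupied → index 6.
Table: [-, -, 77, 615, 369, 314, 363]

4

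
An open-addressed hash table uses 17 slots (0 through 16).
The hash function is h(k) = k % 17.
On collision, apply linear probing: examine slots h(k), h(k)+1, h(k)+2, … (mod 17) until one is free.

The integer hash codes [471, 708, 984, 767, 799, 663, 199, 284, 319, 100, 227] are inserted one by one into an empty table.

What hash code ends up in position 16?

319

471 hashes to 12; slot 12 is free -> place at 12.
708 hashes to 11; slot 11 is free -> place at 11.
984 hashes to 15; slot 15 is free -> place at 15.
767 hashes to 2; slot 2 is free -> place at 2.
799 hashes to 0; slot 0 is free -> place at 0.
663 hashes to 0; 0 taken -> place at 1.
199 hashes to 12; 12 taken -> place at 13.
284 hashes to 12; 12,13 taken -> place at 14.
319 hashes to 13; 13,14,15 taken -> place at 16.
100 hashes to 15; 15,16,0,1,2 taken -> place at 3.
227 hashes to 6; slot 6 is free -> place at 6.
Table: [799, 663, 767, 100, -, -, 227, -, -, -, -, 708, 471, 199, 284, 984, 319]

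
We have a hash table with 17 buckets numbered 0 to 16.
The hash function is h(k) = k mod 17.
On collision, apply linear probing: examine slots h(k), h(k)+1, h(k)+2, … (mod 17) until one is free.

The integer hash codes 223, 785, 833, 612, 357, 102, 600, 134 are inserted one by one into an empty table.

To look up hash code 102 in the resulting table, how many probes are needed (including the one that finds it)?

6

Insert 223: h=2, slot 2 empty → index 2.
Insert 785: h=3, slot 3 empty → index 3.
Insert 833: h=0, slot 0 empty → index 0.
Insert 612: h=0, slot 0 occupied → index 1.
Insert 357: h=0, slots 0,1,2,3 occupied → index 4.
Insert 102: h=0, slots 0,1,2,3,4 occupied → index 5.
Insert 600: h=5, slot 5 occupied → index 6.
Insert 134: h=15, slot 15 empty → index 15.
Table: [833, 612, 223, 785, 357, 102, 600, ., ., ., ., ., ., ., ., 134, .]
Lookup 102: h=0, probe 0,1,2,3,4,5 → found at 5.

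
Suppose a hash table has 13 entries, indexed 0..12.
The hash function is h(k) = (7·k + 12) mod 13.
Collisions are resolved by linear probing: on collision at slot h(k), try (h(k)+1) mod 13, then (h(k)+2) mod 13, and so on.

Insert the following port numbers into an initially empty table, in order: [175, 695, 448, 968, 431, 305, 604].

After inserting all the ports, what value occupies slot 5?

968

Insert 175: h=2, slot 2 empty → index 2.
Insert 695: h=2, slot 2 occupied → index 3.
Insert 448: h=2, slots 2,3 occupied → index 4.
Insert 968: h=2, slots 2,3,4 occupied → index 5.
Insert 431: h=0, slot 0 empty → index 0.
Insert 305: h=2, slots 2,3,4,5 occupied → index 6.
Insert 604: h=2, slots 2,3,4,5,6 occupied → index 7.
Table: [431, ., 175, 695, 448, 968, 305, 604, ., ., ., ., .]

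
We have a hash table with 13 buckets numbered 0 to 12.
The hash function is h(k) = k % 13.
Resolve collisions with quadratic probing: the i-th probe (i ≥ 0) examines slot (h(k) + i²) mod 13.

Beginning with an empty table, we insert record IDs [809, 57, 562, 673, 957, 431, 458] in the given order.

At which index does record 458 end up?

Insert 809: h=3, slot 3 empty => index 3.
Insert 57: h=5, slot 5 empty => index 5.
Insert 562: h=3, slot 3 occupied => index 4.
Insert 673: h=10, slot 10 empty => index 10.
Insert 957: h=8, slot 8 empty => index 8.
Insert 431: h=2, slot 2 empty => index 2.
Insert 458: h=3, slots 3,4 occupied => index 7.
Table: [-, -, 431, 809, 562, 57, -, 458, 957, -, 673, -, -]

7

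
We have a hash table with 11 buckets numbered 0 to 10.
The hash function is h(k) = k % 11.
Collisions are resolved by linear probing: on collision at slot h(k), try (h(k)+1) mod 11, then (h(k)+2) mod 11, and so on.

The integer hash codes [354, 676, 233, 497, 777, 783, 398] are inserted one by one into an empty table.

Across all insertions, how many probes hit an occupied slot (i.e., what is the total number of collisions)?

Insert 354: h=2, slot 2 empty → index 2.
Insert 676: h=5, slot 5 empty → index 5.
Insert 233: h=2, slot 2 occupied → index 3.
Insert 497: h=2, slots 2,3 occupied → index 4.
Insert 777: h=7, slot 7 empty → index 7.
Insert 783: h=2, slots 2,3,4,5 occupied → index 6.
Insert 398: h=2, slots 2,3,4,5,6,7 occupied → index 8.
Table: [_, _, 354, 233, 497, 676, 783, 777, 398, _, _]

13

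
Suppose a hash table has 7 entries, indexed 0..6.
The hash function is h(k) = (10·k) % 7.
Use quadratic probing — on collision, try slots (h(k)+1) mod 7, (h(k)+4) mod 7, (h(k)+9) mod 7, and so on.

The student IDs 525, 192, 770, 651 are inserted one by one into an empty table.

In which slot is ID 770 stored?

1

525: h=0 => slot 0
192: h=2 => slot 2
770: h=0, probe 0,1 => slot 1
651: h=0, probe 0,1,4 => slot 4
Table: [525, 770, 192, ∅, 651, ∅, ∅]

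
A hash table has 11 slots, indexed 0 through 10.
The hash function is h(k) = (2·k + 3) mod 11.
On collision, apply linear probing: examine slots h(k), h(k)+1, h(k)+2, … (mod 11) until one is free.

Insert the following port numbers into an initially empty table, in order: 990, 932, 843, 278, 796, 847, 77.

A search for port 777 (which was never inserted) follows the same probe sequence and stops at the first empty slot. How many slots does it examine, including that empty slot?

2

Insert 990: h=3, slot 3 empty → index 3.
Insert 932: h=8, slot 8 empty → index 8.
Insert 843: h=6, slot 6 empty → index 6.
Insert 278: h=9, slot 9 empty → index 9.
Insert 796: h=0, slot 0 empty → index 0.
Insert 847: h=3, slot 3 occupied → index 4.
Insert 77: h=3, slots 3,4 occupied → index 5.
Table: [796, ∅, ∅, 990, 847, 77, 843, ∅, 932, 278, ∅]
Lookup 777: h=6, probe 6,7 → slot 7 empty, not found.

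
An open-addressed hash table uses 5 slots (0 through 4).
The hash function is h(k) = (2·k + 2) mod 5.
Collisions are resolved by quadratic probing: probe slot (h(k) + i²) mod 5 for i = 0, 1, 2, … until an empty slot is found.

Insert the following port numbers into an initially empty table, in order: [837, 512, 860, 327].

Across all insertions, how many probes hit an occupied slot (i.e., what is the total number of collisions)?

Insert 837: h=1, slot 1 empty → index 1.
Insert 512: h=1, slot 1 occupied → index 2.
Insert 860: h=2, slot 2 occupied → index 3.
Insert 327: h=1, slots 1,2 occupied → index 0.
Table: [327, 837, 512, 860, -]

4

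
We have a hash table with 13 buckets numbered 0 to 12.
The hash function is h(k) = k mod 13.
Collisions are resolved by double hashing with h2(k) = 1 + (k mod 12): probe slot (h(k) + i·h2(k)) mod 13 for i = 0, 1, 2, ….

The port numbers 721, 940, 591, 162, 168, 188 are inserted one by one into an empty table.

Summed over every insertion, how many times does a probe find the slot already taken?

721: h=6 => slot 6
940: h=4 => slot 4
591: h=6, h2=4, probe 6,10 => slot 10
162: h=6, h2=7, probe 6,0 => slot 0
168: h=12 => slot 12
188: h=6, h2=9, probe 6,2 => slot 2
Table: [162, —, 188, —, 940, —, 721, —, —, —, 591, —, 168]

3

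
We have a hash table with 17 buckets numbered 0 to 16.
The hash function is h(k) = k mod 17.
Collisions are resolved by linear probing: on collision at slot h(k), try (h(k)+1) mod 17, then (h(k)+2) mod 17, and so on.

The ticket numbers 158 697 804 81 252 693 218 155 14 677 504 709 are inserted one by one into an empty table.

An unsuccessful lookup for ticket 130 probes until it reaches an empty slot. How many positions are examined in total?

11

158 hashes to 5; slot 5 is free → place at 5.
697 hashes to 0; slot 0 is free → place at 0.
804 hashes to 5; 5 taken → place at 6.
81 hashes to 13; slot 13 is free → place at 13.
252 hashes to 14; slot 14 is free → place at 14.
693 hashes to 13; 13,14 taken → place at 15.
218 hashes to 14; 14,15 taken → place at 16.
155 hashes to 2; slot 2 is free → place at 2.
14 hashes to 14; 14,15,16,0 taken → place at 1.
677 hashes to 14; 14,15,16,0,1,2 taken → place at 3.
504 hashes to 11; slot 11 is free → place at 11.
709 hashes to 12; slot 12 is free → place at 12.
Table: [697, 14, 155, 677, ∅, 158, 804, ∅, ∅, ∅, ∅, 504, 709, 81, 252, 693, 218]
Lookup 130: h=11, probe 11,12,13,14,15,16,0,1,2,3,4 → slot 4 empty, not found.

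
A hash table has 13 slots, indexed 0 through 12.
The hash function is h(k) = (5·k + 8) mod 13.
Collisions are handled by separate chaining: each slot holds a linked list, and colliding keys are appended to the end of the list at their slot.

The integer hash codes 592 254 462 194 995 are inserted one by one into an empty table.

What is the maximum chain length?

Insert 592: h=4, bucket 4 empty → new chain.
Insert 254: h=4, bucket 4 nonempty → append to chain.
Insert 462: h=4, bucket 4 nonempty → append to chain.
Insert 194: h=3, bucket 3 empty → new chain.
Insert 995: h=4, bucket 4 nonempty → append to chain.
Final buckets:
0: —
1: —
2: —
3: 194
4: 592 -> 254 -> 462 -> 995
5: —
6: —
7: —
8: —
9: —
10: —
11: —
12: —

4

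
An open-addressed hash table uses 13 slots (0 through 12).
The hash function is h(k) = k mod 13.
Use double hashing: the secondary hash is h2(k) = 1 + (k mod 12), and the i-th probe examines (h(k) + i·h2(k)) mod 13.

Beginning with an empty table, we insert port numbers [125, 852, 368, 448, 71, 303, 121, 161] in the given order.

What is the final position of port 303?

12

125: h=8 -> slot 8
852: h=7 -> slot 7
368: h=4 -> slot 4
448: h=6 -> slot 6
71: h=6, h2=12, probe 6,5 -> slot 5
303: h=4, h2=4, probe 4,8,12 -> slot 12
121: h=4, h2=2, probe 4,6,8,10 -> slot 10
161: h=5, h2=6, probe 5,11 -> slot 11
Table: [_, _, _, _, 368, 71, 448, 852, 125, _, 121, 161, 303]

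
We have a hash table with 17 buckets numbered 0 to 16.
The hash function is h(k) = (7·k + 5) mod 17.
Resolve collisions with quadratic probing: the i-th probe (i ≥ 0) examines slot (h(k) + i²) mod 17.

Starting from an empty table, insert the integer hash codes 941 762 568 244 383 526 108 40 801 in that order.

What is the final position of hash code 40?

12

941: h=13 -> slot 13
762: h=1 -> slot 1
568: h=3 -> slot 3
244: h=13, probe 13,14 -> slot 14
383: h=0 -> slot 0
526: h=15 -> slot 15
108: h=13, probe 13,14,0,5 -> slot 5
40: h=13, probe 13,14,0,5,12 -> slot 12
801: h=2 -> slot 2
Table: [383, 762, 801, 568, -, 108, -, -, -, -, -, -, 40, 941, 244, 526, -]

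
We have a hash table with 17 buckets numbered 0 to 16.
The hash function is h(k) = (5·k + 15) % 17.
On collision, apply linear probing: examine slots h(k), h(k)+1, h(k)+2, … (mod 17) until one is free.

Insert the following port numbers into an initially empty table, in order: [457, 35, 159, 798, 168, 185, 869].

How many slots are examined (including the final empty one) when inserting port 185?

3

Insert 457: h=5, slot 5 empty => index 5.
Insert 35: h=3, slot 3 empty => index 3.
Insert 159: h=11, slot 11 empty => index 11.
Insert 798: h=10, slot 10 empty => index 10.
Insert 168: h=5, slot 5 occupied => index 6.
Insert 185: h=5, slots 5,6 occupied => index 7.
Insert 869: h=8, slot 8 empty => index 8.
Table: [∅, ∅, ∅, 35, ∅, 457, 168, 185, 869, ∅, 798, 159, ∅, ∅, ∅, ∅, ∅]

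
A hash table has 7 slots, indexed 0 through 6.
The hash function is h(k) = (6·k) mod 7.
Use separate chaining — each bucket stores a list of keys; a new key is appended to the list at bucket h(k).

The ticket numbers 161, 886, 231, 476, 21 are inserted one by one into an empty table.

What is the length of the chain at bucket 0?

4

161 -> bucket 0
886 -> bucket 3
231 -> bucket 0 (collision)
476 -> bucket 0 (collision)
21 -> bucket 0 (collision)
Final buckets:
0: 161 -> 231 -> 476 -> 21
1: -
2: -
3: 886
4: -
5: -
6: -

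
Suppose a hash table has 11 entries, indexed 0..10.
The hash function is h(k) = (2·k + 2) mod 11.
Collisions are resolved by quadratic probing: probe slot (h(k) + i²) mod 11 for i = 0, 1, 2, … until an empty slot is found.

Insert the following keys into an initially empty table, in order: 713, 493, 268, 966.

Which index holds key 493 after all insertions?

713 hashes to 9; slot 9 is free => place at 9.
493 hashes to 9; 9 taken => place at 10.
268 hashes to 10; 10 taken => place at 0.
966 hashes to 9; 9,10 taken => place at 2.
Table: [268, ∅, 966, ∅, ∅, ∅, ∅, ∅, ∅, 713, 493]

10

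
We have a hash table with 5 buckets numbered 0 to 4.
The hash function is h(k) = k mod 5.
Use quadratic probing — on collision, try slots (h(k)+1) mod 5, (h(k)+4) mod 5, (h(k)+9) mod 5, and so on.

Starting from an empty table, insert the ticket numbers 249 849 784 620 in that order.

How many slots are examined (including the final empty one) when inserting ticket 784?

249 hashes to 4; slot 4 is free => place at 4.
849 hashes to 4; 4 taken => place at 0.
784 hashes to 4; 4,0 taken => place at 3.
620 hashes to 0; 0 taken => place at 1.
Table: [849, 620, _, 784, 249]

3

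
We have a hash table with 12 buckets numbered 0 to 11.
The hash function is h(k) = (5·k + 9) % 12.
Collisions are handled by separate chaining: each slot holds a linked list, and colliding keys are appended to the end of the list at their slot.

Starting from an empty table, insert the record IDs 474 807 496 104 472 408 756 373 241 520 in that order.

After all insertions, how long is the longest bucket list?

3

Insert 474: h=3, bucket 3 empty -> new chain.
Insert 807: h=0, bucket 0 empty -> new chain.
Insert 496: h=5, bucket 5 empty -> new chain.
Insert 104: h=1, bucket 1 empty -> new chain.
Insert 472: h=5, bucket 5 nonempty -> append to chain.
Insert 408: h=9, bucket 9 empty -> new chain.
Insert 756: h=9, bucket 9 nonempty -> append to chain.
Insert 373: h=2, bucket 2 empty -> new chain.
Insert 241: h=2, bucket 2 nonempty -> append to chain.
Insert 520: h=5, bucket 5 nonempty -> append to chain.
Final buckets:
0: 807
1: 104
2: 373 -> 241
3: 474
4: ∅
5: 496 -> 472 -> 520
6: ∅
7: ∅
8: ∅
9: 408 -> 756
10: ∅
11: ∅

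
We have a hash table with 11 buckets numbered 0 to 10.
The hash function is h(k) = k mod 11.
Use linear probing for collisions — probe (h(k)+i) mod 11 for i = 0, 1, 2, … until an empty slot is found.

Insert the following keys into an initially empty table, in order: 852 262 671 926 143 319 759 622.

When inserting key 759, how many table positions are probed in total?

5

852: h=5 → slot 5
262: h=9 → slot 9
671: h=0 → slot 0
926: h=2 → slot 2
143: h=0, probe 0,1 → slot 1
319: h=0, probe 0,1,2,3 → slot 3
759: h=0, probe 0,1,2,3,4 → slot 4
622: h=6 → slot 6
Table: [671, 143, 926, 319, 759, 852, 622, ∅, ∅, 262, ∅]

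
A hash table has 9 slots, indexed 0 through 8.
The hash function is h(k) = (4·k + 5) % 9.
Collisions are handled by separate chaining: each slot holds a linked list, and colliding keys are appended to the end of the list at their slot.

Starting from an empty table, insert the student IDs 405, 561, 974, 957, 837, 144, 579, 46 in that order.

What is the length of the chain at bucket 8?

3

Insert 405: h=5, bucket 5 empty -> new chain.
Insert 561: h=8, bucket 8 empty -> new chain.
Insert 974: h=4, bucket 4 empty -> new chain.
Insert 957: h=8, bucket 8 nonempty -> append to chain.
Insert 837: h=5, bucket 5 nonempty -> append to chain.
Insert 144: h=5, bucket 5 nonempty -> append to chain.
Insert 579: h=8, bucket 8 nonempty -> append to chain.
Insert 46: h=0, bucket 0 empty -> new chain.
Final buckets:
0: 46
1: ∅
2: ∅
3: ∅
4: 974
5: 405 -> 837 -> 144
6: ∅
7: ∅
8: 561 -> 957 -> 579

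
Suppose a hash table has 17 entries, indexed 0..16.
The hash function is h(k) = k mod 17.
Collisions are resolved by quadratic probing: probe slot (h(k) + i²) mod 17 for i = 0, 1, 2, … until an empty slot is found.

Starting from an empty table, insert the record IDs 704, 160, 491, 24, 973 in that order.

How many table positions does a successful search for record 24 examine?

704 hashes to 7; slot 7 is free => place at 7.
160 hashes to 7; 7 taken => place at 8.
491 hashes to 15; slot 15 is free => place at 15.
24 hashes to 7; 7,8 taken => place at 11.
973 hashes to 4; slot 4 is free => place at 4.
Table: [_, _, _, _, 973, _, _, 704, 160, _, _, 24, _, _, _, 491, _]
Lookup 24: h=7, probe 7,8,11 → found at 11.

3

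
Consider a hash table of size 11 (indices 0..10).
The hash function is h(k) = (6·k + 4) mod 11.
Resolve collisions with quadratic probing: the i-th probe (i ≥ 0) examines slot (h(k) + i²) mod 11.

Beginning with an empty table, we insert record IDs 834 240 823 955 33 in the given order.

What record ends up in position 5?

33

Insert 834: h=3, slot 3 empty → index 3.
Insert 240: h=3, slot 3 occupied → index 4.
Insert 823: h=3, slots 3,4 occupied → index 7.
Insert 955: h=3, slots 3,4,7 occupied → index 1.
Insert 33: h=4, slot 4 occupied → index 5.
Table: [_, 955, _, 834, 240, 33, _, 823, _, _, _]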